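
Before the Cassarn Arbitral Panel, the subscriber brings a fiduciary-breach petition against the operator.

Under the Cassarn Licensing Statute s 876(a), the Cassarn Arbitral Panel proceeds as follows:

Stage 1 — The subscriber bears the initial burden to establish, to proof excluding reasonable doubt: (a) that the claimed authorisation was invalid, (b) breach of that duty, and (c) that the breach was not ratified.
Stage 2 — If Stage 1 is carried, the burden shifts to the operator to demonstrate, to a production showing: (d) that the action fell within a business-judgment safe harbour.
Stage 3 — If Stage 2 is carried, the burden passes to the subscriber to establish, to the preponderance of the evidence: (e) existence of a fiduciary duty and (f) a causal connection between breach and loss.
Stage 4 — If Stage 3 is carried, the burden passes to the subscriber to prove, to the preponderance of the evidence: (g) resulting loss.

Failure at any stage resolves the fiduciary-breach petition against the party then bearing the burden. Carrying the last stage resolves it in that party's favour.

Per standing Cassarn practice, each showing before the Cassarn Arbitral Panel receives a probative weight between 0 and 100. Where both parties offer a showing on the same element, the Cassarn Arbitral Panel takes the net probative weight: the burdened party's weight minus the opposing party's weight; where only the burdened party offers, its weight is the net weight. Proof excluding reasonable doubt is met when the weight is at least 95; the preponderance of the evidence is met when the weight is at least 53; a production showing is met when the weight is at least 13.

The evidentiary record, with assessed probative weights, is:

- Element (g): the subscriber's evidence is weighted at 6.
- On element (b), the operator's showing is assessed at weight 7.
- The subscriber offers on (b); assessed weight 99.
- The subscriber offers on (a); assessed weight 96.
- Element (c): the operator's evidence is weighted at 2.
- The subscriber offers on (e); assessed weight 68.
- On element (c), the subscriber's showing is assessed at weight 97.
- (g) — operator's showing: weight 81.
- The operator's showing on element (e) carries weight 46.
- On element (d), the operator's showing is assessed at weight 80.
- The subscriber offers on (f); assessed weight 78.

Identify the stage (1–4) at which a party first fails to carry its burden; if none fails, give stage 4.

At Stage 1 the subscriber must meet proof excluding reasonable doubt (weight is at least 95): on (a) the weight is 96, which does reach 95, so (a) meets the standard; on (b) the weight is 99 less the opposing 7 gives net 92, which does not reach 95, so (b) does not meet the standard; on (c) the weight is 97 less the opposing 2 gives net 95, ≥ 95, so (c) meets the standard.
  Not every element is met, so the subscriber fails to carry Stage 1.
The operator prevails.

stage 1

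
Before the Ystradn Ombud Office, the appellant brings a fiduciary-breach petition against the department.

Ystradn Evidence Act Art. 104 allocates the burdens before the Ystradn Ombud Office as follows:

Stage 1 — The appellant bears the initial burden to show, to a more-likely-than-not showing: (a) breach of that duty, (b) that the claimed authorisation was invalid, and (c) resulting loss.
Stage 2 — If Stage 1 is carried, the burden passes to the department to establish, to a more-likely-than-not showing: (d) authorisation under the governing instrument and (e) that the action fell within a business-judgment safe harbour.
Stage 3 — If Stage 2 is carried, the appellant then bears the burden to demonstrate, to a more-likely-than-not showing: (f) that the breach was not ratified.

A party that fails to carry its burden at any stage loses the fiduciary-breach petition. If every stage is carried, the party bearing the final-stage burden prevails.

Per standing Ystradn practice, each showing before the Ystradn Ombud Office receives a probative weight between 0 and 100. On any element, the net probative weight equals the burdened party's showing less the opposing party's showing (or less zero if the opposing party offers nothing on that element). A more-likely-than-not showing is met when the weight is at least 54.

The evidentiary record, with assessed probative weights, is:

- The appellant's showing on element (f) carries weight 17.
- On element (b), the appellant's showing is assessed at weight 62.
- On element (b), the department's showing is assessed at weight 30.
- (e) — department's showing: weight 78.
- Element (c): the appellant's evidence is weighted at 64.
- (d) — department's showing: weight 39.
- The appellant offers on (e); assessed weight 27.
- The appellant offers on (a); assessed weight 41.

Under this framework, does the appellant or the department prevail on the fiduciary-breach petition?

department

Stage 1 — burden on appellant; standard: a more-likely-than-not showing (weight is at least 54).
    (a): 41 < 54 [not met]
    (b): 62 − 30 = 32 < 54 [not met]
    (c): 64 ≥ 54 [met]
  Not every element is met, so the appellant fails to carry Stage 1.
The analysis ends at Stage 1; the department prevails.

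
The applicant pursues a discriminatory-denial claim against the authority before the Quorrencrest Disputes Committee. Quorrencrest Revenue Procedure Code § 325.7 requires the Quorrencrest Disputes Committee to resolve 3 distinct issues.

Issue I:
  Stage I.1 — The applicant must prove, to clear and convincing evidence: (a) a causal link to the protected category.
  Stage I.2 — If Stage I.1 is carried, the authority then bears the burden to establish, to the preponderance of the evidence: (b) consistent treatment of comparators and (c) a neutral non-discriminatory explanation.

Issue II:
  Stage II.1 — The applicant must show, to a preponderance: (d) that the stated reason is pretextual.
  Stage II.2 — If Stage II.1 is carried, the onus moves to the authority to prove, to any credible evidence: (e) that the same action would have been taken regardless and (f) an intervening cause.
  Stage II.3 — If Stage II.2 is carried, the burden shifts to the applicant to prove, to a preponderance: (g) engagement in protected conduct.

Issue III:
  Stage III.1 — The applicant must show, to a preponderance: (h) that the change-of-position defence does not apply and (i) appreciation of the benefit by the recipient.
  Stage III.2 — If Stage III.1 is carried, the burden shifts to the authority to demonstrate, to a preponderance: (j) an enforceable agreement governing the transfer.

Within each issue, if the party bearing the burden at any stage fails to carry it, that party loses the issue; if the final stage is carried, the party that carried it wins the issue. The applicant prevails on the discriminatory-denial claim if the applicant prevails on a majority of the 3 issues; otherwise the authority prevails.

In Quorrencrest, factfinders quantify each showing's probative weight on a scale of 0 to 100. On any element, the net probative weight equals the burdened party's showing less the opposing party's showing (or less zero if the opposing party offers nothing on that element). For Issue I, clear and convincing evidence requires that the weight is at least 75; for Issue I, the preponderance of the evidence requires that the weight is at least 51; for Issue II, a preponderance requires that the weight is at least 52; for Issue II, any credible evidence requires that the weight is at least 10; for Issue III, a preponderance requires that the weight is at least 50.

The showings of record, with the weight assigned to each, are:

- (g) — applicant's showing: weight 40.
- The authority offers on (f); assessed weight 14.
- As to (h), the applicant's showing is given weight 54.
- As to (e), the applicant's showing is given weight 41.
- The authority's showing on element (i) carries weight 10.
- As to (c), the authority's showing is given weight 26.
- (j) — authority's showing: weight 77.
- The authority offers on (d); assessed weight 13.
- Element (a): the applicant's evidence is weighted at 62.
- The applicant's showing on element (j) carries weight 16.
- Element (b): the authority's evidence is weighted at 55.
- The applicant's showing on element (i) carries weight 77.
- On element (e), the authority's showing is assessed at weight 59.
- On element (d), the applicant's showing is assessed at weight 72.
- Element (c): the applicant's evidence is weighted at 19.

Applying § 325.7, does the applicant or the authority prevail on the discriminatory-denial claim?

— Issue I —
Stage I.1 — burden on applicant; standard: clear and convincing evidence (weight is at least 75).
    (a): 62 < 75 [not met]
  Stage I.1 not carried; the applicant fails its burden.
So the authority prevails on this issue.
— Issue II —
Stage II.1 — burden on applicant; standard: a preponderance (weight is at least 52).
    (d): 72 − 13 = 59 ≥ 52 [met]
  Stage II.1 carried; the burden shifts to the authority.
Stage II.2 — burden on authority; standard: any credible evidence (weight is at least 10).
    (e): 59 − 41 = 18 ≥ 10 [met]
    (f): 14 ≥ 10 [met]
  All elements met. The burden passes to the applicant.
Stage II.3 — burden on applicant; standard: a preponderance (weight is at least 52).
    (g): 40 < 52 [not met]
  Not every element is met, so the applicant fails to carry Stage II.3.
The analysis ends at Stage II.3; the authority prevails on this issue.
— Issue III —
Stage III.1 — burden on applicant; standard: a preponderance (weight is at least 50).
    (h): 54 ≥ 50 [met]
    (i): 77 − 10 = 67 ≥ 50 [met]
  Stage III.1 is satisfied; the onus moves to the authority.
Stage III.2 — burden on authority; standard: a preponderance (weight is at least 50).
    (j): 77 − 16 = 61 ≥ 50 [met]
  All elements met at the final stage.
All stages carried — the authority prevails on this issue.
Per-issue: Issue I → authority; Issue II → authority; Issue III → authority. The applicant must prevail on a majority of issues; overall, the authority prevails.

authority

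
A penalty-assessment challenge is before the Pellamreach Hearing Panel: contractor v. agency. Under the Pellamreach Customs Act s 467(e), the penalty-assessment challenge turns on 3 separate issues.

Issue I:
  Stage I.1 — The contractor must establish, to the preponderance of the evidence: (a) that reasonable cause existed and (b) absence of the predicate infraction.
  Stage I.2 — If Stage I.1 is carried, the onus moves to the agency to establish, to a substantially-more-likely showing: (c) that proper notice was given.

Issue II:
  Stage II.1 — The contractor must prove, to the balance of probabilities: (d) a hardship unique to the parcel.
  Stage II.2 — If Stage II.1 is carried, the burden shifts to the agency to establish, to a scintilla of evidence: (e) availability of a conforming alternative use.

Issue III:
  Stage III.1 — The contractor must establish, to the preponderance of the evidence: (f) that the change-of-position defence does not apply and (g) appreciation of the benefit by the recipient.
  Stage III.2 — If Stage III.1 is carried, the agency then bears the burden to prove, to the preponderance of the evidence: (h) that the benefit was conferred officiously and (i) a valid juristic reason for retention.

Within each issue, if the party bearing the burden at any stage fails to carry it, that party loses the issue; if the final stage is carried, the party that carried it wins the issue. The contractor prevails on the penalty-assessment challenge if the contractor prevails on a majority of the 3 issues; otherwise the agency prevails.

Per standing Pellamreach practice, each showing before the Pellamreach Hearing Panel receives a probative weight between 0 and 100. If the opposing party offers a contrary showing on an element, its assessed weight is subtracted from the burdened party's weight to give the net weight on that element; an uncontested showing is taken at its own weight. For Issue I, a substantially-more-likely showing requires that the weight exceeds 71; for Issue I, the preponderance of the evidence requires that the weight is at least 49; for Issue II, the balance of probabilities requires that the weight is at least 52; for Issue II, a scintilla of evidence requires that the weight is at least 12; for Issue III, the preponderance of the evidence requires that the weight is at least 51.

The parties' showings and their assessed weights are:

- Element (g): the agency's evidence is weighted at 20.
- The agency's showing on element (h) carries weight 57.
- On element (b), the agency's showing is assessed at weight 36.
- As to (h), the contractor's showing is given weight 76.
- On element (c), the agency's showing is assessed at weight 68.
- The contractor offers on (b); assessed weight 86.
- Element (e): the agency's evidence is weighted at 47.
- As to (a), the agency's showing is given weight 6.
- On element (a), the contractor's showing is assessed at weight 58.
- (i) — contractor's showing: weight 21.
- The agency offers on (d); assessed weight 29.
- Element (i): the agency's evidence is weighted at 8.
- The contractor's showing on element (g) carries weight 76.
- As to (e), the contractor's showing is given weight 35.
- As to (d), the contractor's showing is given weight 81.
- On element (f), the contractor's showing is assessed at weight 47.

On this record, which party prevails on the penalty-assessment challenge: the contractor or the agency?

agency

— Issue I —
Stage I.1 — burden on contractor; standard: the preponderance of the evidence (weight is at least 49).
    (a): 58 − 6 = 52 ≥ 49 [met]
    (b): 86 − 36 = 50 ≥ 49 [met]
  Stage I.1 is satisfied; the onus moves to the agency.
Stage I.2 — burden on agency; standard: a substantially-more-likely showing (weight exceeds 71).
    (c): 68 ≤ 71 [not met]
  Not every element is met, so the agency fails to carry Stage I.2.
The analysis ends at Stage I.2; the contractor prevails on this issue.
— Issue II —
At Stage II.1 the contractor must meet the balance of probabilities (weight is at least 52): on (d) the weight is 81 less the opposing 29 gives net 52, ≥ 52, so (d) meets the standard.
  The contractor carries Stage II.1; the agency now bears the burden.
At Stage II.2 the agency must meet a scintilla of evidence (weight is at least 12): on (e) the weight is 47 less the opposing 35 gives net 12, which does reach 12, so (e) meets the standard.
  The agency carries the last stage.
All stages carried — the agency prevails on this issue.
— Issue III —
Stage III.1 — burden on contractor; standard: the preponderance of the evidence (weight is at least 51).
    (f): 47 < 51 [not met]
    (g): 76 − 20 = 56 ≥ 51 [met]
  Not every element is met, so the contractor fails to carry Stage III.1.
The analysis ends at Stage III.1; the agency prevails on this issue.
Per-issue: Issue I → contractor; Issue II → agency; Issue III → agency. The contractor must prevail on a majority of issues; overall, the agency prevails.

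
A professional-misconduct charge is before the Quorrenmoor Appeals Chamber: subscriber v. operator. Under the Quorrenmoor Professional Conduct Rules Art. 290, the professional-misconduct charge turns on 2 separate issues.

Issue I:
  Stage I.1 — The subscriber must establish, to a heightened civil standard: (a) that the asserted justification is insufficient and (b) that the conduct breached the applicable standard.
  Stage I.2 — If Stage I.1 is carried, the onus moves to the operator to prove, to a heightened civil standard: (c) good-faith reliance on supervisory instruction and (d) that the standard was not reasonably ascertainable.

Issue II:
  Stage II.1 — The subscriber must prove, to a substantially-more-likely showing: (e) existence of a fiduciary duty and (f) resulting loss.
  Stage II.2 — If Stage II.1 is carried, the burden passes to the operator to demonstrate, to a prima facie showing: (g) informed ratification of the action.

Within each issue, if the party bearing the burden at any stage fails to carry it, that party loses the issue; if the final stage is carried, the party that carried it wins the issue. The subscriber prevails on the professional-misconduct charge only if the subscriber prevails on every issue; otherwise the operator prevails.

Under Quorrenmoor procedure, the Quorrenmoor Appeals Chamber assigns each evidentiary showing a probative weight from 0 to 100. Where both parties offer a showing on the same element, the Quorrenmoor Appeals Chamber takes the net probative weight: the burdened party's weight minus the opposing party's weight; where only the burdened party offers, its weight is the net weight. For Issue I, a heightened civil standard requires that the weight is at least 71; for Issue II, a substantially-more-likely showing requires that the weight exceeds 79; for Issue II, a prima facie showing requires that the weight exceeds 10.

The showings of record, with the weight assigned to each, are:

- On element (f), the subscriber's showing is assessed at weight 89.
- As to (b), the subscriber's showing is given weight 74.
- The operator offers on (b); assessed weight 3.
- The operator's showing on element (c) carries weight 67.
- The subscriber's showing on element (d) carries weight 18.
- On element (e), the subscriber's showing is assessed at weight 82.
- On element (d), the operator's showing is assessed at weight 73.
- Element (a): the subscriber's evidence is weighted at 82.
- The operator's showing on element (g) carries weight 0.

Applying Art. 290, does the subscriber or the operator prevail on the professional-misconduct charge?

subscriber

— Issue I —
At Stage I.1 the subscriber must meet a heightened civil standard (weight is at least 71): on (a) the weight is 82, which does reach 71, so (a) meets the standard; on (b) the weight is 74 less the opposing 3 gives net 71, ≥ 71, so (b) meets the standard.
  The subscriber carries Stage I.1; the operator now bears the burden.
At Stage I.2 the operator must meet a heightened civil standard (weight is at least 71): on (c) the weight is 67, < 71, so (c) does not meet the standard; on (d) the weight is 73 less the opposing 18 gives net 55, < 71, so (d) does not meet the standard.
  The operator does not carry Stage I.2.
The subscriber prevails on this issue.
— Issue II —
Stage II.1 (subscriber, a substantially-more-likely showing, weight exceeds 79): (e) 82 > 79 — meets; (f) 89 > 79 — meets.
  Stage II.1 carried; the burden shifts to the operator.
Stage II.2 (operator, a prima facie showing, weight exceeds 10): (g) 0 ≤ 10 — fails.
  Not every element is met, so the operator fails to carry Stage II.2.
The analysis ends at Stage II.2; the subscriber prevails on this issue.
Per-issue: Issue I → subscriber; Issue II → subscriber. The subscriber must prevail on every issue; overall, the subscriber prevails.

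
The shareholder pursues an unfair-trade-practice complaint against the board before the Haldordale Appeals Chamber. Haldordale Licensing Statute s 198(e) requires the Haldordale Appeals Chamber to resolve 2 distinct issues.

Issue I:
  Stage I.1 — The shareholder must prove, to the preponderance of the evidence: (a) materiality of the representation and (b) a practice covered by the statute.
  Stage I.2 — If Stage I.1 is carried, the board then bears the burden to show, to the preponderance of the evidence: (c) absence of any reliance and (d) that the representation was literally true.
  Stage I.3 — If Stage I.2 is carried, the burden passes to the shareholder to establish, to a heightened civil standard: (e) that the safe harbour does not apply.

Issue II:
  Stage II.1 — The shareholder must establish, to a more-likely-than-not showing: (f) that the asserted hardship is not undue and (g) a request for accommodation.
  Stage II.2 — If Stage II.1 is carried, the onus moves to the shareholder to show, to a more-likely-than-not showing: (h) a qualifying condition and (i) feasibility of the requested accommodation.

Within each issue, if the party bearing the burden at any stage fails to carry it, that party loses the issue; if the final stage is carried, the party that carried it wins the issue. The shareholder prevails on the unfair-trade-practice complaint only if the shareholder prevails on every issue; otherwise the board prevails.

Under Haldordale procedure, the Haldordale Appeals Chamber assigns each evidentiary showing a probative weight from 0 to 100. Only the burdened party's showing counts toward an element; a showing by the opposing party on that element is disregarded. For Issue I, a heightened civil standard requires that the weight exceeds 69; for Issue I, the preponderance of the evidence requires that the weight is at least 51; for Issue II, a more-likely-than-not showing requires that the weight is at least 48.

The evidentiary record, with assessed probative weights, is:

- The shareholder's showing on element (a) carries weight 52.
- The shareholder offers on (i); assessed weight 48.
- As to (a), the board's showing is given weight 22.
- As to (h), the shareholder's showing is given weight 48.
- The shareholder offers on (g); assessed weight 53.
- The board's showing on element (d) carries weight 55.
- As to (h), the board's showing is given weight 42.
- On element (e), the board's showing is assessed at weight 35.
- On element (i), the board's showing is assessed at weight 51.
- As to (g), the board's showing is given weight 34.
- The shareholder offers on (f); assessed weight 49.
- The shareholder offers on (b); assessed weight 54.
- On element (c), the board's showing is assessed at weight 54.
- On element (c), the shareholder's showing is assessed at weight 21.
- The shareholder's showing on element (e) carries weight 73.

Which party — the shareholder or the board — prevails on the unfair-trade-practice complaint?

— Issue I —
At Stage I.1 the shareholder must meet the preponderance of the evidence (weight is at least 51): on (a) the weight is 52 (the board's 22 is given no effect), ≥ 51, so (a) meets the standard; on (b) the weight is 54, which does reach 51, so (b) meets the standard.
  Stage I.1 carried; the burden shifts to the board.
At Stage I.2 the board must meet the preponderance of the evidence (weight is at least 51): on (c) the weight is 54 (the shareholder's 21 is given no effect), which does reach 51, so (c) meets the standard; on (d) the weight is 55, ≥ 51, so (d) meets the standard.
  Stage I.2 is satisfied; the onus moves to the shareholder.
At Stage I.3 the shareholder must meet a heightened civil standard (weight exceeds 69): on (e) the weight is 73 (the board's 35 is given no effect), > 69, so (e) meets the standard.
  Stage I.3 carried; the final stage is satisfied.
With every stage satisfied, the shareholder prevails on this issue.
— Issue II —
Stage II.1 — burden on shareholder; standard: a more-likely-than-not showing (weight is at least 48).
    (f): 49 ≥ 48 [met]
    (g): 53 (board's 34 disregarded) ≥ 48 [met]
  Stage II.1 carried; the burden remains with the shareholder.
Stage II.2 — burden on shareholder; standard: a more-likely-than-not showing (weight is at least 48).
    (h): 48 (board's 42 disregarded) ≥ 48 [met]
    (i): 48 (board's 51 disregarded) ≥ 48 [met]
  All elements met at the final stage.
With every stage satisfied, the shareholder prevails on this issue.
Per-issue: Issue I → shareholder; Issue II → shareholder. The shareholder must prevail on every issue; overall, the shareholder prevails.

shareholder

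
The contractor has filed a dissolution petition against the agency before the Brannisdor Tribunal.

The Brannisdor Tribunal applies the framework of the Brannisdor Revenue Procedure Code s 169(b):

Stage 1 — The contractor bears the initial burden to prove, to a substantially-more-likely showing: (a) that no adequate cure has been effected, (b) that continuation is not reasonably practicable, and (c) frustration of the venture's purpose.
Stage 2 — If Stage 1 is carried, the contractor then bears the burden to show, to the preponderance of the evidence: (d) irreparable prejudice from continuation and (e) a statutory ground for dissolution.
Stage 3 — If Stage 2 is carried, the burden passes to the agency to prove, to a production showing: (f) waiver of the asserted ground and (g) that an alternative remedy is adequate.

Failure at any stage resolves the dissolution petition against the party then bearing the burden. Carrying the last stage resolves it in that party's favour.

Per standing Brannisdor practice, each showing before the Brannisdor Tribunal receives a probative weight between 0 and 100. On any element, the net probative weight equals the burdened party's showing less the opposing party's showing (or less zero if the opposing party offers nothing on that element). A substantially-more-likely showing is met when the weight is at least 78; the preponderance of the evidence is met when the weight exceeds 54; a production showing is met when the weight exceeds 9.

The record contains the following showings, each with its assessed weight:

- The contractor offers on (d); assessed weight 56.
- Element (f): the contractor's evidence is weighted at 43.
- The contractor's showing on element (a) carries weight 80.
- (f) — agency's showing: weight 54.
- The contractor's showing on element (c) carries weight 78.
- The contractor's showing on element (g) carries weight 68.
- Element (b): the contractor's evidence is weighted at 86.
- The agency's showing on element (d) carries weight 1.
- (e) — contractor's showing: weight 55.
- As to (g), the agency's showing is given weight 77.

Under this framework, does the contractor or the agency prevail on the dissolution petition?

At Stage 1 the contractor must meet a substantially-more-likely showing (weight is at least 78): on (a) the weight is 80, which does reach 78, so (a) meets the standard; on (b) the weight is 86, which does reach 78, so (b) meets the standard; on (c) the weight is 78, ≥ 78, so (c) meets the standard.
  Stage 1 carried; the burden remains with the contractor.
At Stage 2 the contractor must meet the preponderance of the evidence (weight exceeds 54): on (d) the weight is 56 less the opposing 1 gives net 55, which does exceed 54, so (d) meets the standard; on (e) the weight is 55, > 54, so (e) meets the standard.
  The contractor carries Stage 2; the agency now bears the burden.
At Stage 3 the agency must meet a production showing (weight exceeds 9): on (f) the weight is 54 less the opposing 43 gives net 11, which does exceed 9, so (f) meets the standard; on (g) the weight is 77 less the opposing 68 gives net 9, ≤ 9, so (g) does not meet the standard.
  Not every element is met, so the agency fails to carry Stage 3.
The analysis ends at Stage 3; the contractor prevails.

contractor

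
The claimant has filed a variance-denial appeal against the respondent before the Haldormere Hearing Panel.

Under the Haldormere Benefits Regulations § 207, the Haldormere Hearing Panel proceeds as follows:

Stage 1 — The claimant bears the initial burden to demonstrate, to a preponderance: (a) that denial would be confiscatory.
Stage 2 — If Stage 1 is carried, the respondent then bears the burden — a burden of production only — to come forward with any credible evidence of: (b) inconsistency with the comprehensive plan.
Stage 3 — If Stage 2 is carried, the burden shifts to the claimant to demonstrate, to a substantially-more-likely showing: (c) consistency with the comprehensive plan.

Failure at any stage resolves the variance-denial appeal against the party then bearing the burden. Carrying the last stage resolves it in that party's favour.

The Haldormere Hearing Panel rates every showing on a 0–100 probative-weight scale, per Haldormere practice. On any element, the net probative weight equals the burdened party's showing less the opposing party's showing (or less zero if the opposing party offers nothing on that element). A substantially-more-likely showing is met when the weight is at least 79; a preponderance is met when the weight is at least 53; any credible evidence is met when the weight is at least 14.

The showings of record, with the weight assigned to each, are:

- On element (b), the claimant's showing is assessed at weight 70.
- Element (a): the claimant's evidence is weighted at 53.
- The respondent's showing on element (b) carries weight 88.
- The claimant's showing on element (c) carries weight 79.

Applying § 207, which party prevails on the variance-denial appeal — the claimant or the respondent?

Stage 1 (claimant, a preponderance, weight is at least 53): (a) 53 ≥ 53 — meets.
  The claimant carries Stage 1; the respondent now bears the burden.
Stage 2 (respondent, any credible evidence, weight is at least 14): (b) net 88−70=18 ≥ 14 — meets.
  Stage 2 is satisfied; the onus moves to the claimant.
Stage 3 (claimant, a substantially-more-likely showing, weight is at least 79): (c) 79 ≥ 79 — meets.
  The claimant carries the last stage.
Every stage carried; the claimant prevails.

claimant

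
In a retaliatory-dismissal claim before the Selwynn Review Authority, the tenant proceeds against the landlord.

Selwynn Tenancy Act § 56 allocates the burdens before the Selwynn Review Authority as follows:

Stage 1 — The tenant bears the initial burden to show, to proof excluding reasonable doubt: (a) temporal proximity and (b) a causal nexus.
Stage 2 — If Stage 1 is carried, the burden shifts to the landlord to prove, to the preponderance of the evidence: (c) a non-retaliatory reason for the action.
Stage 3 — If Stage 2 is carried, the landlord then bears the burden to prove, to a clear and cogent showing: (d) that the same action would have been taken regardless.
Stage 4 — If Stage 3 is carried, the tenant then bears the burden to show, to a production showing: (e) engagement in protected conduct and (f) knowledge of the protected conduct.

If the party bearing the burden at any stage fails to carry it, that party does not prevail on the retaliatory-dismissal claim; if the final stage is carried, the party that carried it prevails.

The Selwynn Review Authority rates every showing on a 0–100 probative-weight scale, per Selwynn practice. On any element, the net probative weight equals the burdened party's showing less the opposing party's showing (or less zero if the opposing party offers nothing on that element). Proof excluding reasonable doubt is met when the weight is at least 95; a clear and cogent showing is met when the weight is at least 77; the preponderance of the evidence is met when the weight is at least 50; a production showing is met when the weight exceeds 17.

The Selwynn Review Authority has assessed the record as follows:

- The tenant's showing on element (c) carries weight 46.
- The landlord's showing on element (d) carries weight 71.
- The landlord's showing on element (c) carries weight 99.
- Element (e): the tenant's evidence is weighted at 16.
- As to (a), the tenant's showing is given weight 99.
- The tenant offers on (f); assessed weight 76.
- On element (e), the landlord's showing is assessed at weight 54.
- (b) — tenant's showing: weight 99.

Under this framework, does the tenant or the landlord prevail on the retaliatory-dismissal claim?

tenant

At Stage 1 the tenant must meet proof excluding reasonable doubt (weight is at least 95): on (a) the weight is 99, ≥ 95, so (a) meets the standard; on (b) the weight is 99, ≥ 95, so (b) meets the standard.
  Stage 1 is satisfied; the onus moves to the landlord.
At Stage 2 the landlord must meet the preponderance of the evidence (weight is at least 50): on (c) the weight is 99 less the opposing 46 gives net 53, ≥ 50, so (c) meets the standard.
  Stage 2 is satisfied; the landlord continues to bear the burden.
At Stage 3 the landlord must meet a clear and cogent showing (weight is at least 77): on (d) the weight is 71, which does not reach 77, so (d) does not meet the standard.
  Stage 3 not carried; the landlord fails its burden.
So the tenant prevails.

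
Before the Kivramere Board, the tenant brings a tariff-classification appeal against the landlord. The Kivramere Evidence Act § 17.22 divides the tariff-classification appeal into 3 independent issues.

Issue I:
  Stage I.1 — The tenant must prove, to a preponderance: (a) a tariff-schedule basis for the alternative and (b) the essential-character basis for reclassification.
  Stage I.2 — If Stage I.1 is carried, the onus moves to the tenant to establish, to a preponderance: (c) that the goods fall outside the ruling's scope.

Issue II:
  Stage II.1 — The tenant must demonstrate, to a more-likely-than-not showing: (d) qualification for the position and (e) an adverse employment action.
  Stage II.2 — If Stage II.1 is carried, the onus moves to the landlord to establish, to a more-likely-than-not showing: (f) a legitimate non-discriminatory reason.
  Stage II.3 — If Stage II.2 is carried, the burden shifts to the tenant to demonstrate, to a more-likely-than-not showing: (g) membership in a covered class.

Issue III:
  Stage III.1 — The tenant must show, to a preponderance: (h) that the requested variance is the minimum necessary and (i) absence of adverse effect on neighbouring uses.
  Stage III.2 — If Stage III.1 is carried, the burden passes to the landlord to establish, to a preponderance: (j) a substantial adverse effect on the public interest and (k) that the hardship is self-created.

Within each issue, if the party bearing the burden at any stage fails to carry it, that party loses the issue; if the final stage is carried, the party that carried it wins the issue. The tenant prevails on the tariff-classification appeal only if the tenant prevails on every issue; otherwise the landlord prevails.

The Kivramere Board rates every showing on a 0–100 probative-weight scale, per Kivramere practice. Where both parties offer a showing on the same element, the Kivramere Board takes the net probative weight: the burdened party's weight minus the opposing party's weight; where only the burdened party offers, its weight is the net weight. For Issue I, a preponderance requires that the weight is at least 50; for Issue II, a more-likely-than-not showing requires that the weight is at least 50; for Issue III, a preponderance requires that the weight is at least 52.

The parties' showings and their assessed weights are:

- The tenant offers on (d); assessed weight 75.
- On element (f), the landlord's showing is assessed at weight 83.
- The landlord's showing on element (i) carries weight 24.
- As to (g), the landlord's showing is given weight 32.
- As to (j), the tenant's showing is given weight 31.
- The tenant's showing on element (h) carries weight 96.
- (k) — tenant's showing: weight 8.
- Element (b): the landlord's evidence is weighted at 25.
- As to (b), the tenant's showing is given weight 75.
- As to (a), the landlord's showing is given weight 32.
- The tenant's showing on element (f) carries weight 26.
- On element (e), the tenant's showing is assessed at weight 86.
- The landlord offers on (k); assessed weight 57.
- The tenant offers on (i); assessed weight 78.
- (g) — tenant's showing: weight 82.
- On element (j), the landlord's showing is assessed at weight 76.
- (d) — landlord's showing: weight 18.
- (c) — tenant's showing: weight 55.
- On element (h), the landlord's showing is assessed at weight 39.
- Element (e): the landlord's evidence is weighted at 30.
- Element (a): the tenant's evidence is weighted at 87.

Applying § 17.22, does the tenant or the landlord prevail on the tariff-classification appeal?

tenant

— Issue I —
Stage I.1 — burden on tenant; standard: a preponderance (weight is at least 50).
    (a): 87 − 32 = 55 ≥ 50 [met]
    (b): 75 − 25 = 50 ≥ 50 [met]
  All elements met. The tenant retains the burden for Stage I.2.
Stage I.2 — burden on tenant; standard: a preponderance (weight is at least 50).
    (c): 55 ≥ 50 [met]
  Stage I.2 carried; the final stage is satisfied.
Every stage carried; the tenant prevails on this issue.
— Issue II —
At Stage II.1 the tenant must meet a more-likely-than-not showing (weight is at least 50): on (d) the weight is 75 less the opposing 18 gives net 57, ≥ 50, so (d) meets the standard; on (e) the weight is 86 less the opposing 30 gives net 56, ≥ 50, so (e) meets the standard.
  Stage II.1 is satisfied; the onus moves to the landlord.
At Stage II.2 the landlord must meet a more-likely-than-not showing (weight is at least 50): on (f) the weight is 83 less the opposing 26 gives net 57, which does reach 50, so (f) meets the standard.
  Stage II.2 is satisfied; the onus moves to the tenant.
At Stage II.3 the tenant must meet a more-likely-than-not showing (weight is at least 50): on (g) the weight is 82 less the opposing 32 gives net 50, which does reach 50, so (g) meets the standard.
  The tenant carries the last stage.
With every stage satisfied, the tenant prevails on this issue.
— Issue III —
Stage III.1 — burden on tenant; standard: a preponderance (weight is at least 52).
    (h): 96 − 39 = 57 ≥ 52 [met]
    (i): 78 − 24 = 54 ≥ 52 [met]
  Stage III.1 carried; the burden shifts to the landlord.
Stage III.2 — burden on landlord; standard: a preponderance (weight is at least 52).
    (j): 76 − 31 = 45 < 52 [not met]
    (k): 57 − 8 = 49 < 52 [not met]
  The landlord does not carry Stage III.2.
So the tenant prevails on this issue.
Per-issue: Issue I → tenant; Issue II → tenant; Issue III → tenant. The tenant must prevail on every issue; overall, the tenant prevails.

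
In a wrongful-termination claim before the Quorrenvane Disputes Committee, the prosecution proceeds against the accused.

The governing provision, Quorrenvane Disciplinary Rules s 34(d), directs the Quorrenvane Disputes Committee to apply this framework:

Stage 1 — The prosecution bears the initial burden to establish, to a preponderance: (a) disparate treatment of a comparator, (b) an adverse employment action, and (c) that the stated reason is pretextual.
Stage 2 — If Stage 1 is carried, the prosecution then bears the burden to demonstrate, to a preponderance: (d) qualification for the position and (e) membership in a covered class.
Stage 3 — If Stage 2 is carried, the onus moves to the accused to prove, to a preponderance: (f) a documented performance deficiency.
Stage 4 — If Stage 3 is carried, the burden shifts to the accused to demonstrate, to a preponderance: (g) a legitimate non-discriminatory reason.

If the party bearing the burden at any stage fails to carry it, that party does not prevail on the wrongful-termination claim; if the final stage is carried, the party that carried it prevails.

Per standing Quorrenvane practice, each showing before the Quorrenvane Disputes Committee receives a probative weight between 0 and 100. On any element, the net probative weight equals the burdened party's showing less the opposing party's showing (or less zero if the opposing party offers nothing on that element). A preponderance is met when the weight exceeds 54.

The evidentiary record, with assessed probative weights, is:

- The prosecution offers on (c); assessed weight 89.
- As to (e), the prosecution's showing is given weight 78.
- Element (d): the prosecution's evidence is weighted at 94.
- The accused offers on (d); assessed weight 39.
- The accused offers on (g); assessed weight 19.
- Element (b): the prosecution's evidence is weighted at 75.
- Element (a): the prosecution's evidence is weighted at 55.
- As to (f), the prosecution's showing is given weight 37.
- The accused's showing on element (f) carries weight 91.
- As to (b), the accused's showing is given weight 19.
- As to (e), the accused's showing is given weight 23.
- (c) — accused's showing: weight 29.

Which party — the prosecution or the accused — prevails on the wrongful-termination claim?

Stage 1 — burden on prosecution; standard: a preponderance (weight exceeds 54).
    (a): 55 > 54 [met]
    (b): 75 − 19 = 56 > 54 [met]
    (c): 89 − 29 = 60 > 54 [met]
  Stage 1 carried; the burden remains with the prosecution.
Stage 2 — burden on prosecution; standard: a preponderance (weight exceeds 54).
    (d): 94 − 39 = 55 > 54 [met]
    (e): 78 − 23 = 55 > 54 [met]
  The prosecution carries Stage 2; the accused now bears the burden.
Stage 3 — burden on accused; standard: a preponderance (weight exceeds 54).
    (f): 91 − 37 = 54 ≤ 54 [not met]
  Stage 3 not carried; the accused fails its burden.
The prosecution prevails.

prosecution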